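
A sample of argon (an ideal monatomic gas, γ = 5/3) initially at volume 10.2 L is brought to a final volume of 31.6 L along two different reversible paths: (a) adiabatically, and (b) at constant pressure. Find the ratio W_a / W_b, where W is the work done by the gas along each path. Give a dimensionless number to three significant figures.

Path (a) adiabatic: W = P₁V₁(1 − (V₁/V₂)^(γ−1))/(γ−1) → W_a/(P₁V₁) = 0.7942.
Path (b) isobaric: W = P₁(V₂ − V₁) → W_b/(P₁V₁) = 2.098.
W_a / W_b = 0.7942 / 2.098 = 0.3785.

W_a / W_b ≈ 0.379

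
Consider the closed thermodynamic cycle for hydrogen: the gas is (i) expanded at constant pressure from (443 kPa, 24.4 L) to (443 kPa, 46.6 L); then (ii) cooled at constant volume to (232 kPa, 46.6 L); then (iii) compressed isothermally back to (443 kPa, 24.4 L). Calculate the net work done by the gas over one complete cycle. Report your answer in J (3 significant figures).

W_net ≈ 2840 J

Leg (i): W = PΔV = (443)(46.6 − 24.4) = 9835 J.
Leg (ii): W = 0.
Leg (iii): W = PᵢVᵢ ln(V_f/Vᵢ) = (10811) ln(24.4/46.6) = -6995 J.
W_net = 9835 − 6995 = 2840 J.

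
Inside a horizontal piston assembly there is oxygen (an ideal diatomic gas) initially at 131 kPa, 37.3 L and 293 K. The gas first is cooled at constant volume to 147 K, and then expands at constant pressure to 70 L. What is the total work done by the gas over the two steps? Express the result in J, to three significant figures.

W_total ≈ 2150 J

Step 1 (isochoric): W = 0 (constant volume).
After step 1: P = 65.72 kPa (V unchanged).
Step 2 (isobaric): W = PΔV = (65.72 kPa)(70 − 37.3 L) = 2149 J.
W_total = 0 + 2149 = 2149 J.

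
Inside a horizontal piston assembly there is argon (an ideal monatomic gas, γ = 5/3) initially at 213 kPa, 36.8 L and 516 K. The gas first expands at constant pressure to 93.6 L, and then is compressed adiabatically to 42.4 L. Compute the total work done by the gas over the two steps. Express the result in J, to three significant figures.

W_total ≈ -8700 J

Step 1 (isobaric): W = PΔV = (213 kPa)(93.6 − 36.8 L) = 12098 J.
After step 1: P = 213 kPa, V = 93.6 L, T = 1312 K.
Step 2 (adiabatic): W = (P₁V₁ − P₂V₂)/(γ−1) = (19937 − 33801)/0.667 = -20796 J.
W_total = 12098 − 20796 = -8698 J.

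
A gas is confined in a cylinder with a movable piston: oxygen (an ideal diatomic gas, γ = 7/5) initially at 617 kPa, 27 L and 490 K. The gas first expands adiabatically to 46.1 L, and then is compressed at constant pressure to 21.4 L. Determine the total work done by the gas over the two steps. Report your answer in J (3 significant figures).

W_total ≈ 817 J

Step 1 (adiabatic): W = (P₁V₁ − P₂V₂)/(γ−1) = (16659 − 13450)/0.4 = 8023 J.
After step 1: P = 291.8 kPa, V = 46.1 L, T = 395.6 K.
Step 2 (isobaric): W = PΔV = (291.8 kPa)(21.4 − 46.1 L) = -7206 J.
W_total = 8023 − 7206 = 816.9 J.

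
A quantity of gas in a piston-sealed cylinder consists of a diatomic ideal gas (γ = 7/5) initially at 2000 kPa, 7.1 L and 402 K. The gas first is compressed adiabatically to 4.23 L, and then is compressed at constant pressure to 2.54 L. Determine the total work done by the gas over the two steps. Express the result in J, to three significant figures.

W_total ≈ -15200 J

Step 1 (adiabatic): W = (P₁V₁ − P₂V₂)/(γ−1) = (14200 − 17468)/0.4 = -8171 J.
After step 1: P = 4130 kPa, V = 4.23 L, T = 494.5 K.
Step 2 (isobaric): W = PΔV = (4130 kPa)(2.54 − 4.23 L) = -6979 J.
W_total = -8171 − 6979 = -15150 J.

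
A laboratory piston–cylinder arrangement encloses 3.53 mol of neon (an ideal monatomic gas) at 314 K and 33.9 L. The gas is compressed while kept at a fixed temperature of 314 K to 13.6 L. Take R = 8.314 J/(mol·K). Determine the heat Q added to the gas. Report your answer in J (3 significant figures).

Isothermal ⇒ ΔU = 0, so Q = W = nRT ln(V₂/V₁).
Q = (3.53)(8.314)(314) ln(13.6/33.9) = 9215 × -0.9133 = -8417 J.

Q ≈ -8420 J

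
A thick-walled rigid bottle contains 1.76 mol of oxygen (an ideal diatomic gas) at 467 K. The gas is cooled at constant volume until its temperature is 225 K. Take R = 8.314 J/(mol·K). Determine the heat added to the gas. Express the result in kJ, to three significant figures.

Constant volume ⇒ W = 0, so Q = ΔU = nCᵥΔT with Cᵥ = 5R/2 = 20.79 J/(mol·K).
ΔU = (1.76)(20.79)(225 − 467) = -8853 J.

Q ≈ -8.85 kJ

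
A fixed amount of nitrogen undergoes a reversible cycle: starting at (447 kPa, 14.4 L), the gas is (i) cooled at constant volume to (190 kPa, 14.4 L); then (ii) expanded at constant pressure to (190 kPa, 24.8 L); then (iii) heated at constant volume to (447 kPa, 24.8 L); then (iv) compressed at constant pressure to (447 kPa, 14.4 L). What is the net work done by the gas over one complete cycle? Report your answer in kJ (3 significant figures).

W_net ≈ -2.67 kJ

Constant-volume legs do no work.
W(ii) = (190)(24.8 − 14.4) = 1976 J; W(iv) = (447)(14.4 − 24.8) = -4649 J.
W_net = 1976 − 4649 = -2673 J (the counter-clockwise enclosed area).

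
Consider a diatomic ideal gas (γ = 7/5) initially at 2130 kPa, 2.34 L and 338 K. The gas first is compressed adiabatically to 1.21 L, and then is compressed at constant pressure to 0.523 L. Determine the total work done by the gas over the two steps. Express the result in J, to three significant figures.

Step 1 (adiabatic): W = (P₁V₁ − P₂V₂)/(γ−1) = (4984 − 6489)/0.4 = -3762 J.
After step 1: P = 5363 kPa, V = 1.21 L, T = 440 K.
Step 2 (isobaric): W = PΔV = (5363 kPa)(0.523 − 1.21 L) = -3684 J.
W_total = -3762 − 3684 = -7446 J.

W_total ≈ -7450 J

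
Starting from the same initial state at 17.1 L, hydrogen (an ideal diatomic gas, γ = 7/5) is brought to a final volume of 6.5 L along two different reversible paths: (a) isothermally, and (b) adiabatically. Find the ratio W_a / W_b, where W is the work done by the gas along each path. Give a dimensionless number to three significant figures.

Path (a) isothermal: W = P₁V₁ ln(V₂/V₁) → W_a/(P₁V₁) = -0.9673.
Path (b) adiabatic: W = P₁V₁(1 − (V₁/V₂)^(γ−1))/(γ−1) → W_b/(P₁V₁) = -1.181.
W_a / W_b = -0.9673 / -1.181 = 0.819.

W_a / W_b ≈ 0.819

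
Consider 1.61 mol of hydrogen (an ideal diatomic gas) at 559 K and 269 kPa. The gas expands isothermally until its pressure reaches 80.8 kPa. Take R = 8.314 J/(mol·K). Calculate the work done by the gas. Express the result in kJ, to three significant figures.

Isothermal process: W = nRT ln(V₂/V₁) = nRT ln(P₁/P₂).
W = (1.61)(8.314)(559) × ln(269/80.8)
  = 7483 × ln(3.329) = 7483 × 1.203
W_by_gas = 8999 J.

W ≈ 9.00 kJ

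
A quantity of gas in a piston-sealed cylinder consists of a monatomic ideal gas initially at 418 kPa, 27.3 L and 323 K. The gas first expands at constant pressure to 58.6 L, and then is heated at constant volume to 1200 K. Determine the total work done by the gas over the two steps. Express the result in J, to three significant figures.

Step 1 (isobaric): W = PΔV = (418 kPa)(58.6 − 27.3 L) = 13083 J.
Step 2 (isochoric): W = 0 (constant volume).
W_total = 13083 + 0 = 13083 J.

W_total ≈ 13100 J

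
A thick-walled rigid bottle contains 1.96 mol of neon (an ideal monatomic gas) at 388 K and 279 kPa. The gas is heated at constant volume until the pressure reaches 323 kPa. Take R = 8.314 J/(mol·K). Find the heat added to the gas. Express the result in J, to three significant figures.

Constant volume ⇒ W = 0, so Q = ΔU = nCᵥΔT with Cᵥ = 3R/2 = 12.47 J/(mol·K).
At constant V, T₂/T₁ = P₂/P₁ ⇒ ΔT = T₁(P₂/P₁ − 1) = 388·(323/279 − 1) = 61.19 K.
ΔU = (1.96)(12.47)(61.19) = 1496 J.

Q ≈ 1500 J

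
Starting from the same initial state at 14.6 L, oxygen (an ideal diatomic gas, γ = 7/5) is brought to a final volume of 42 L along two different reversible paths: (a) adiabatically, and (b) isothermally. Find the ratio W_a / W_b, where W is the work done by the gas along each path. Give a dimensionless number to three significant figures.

Path (a) adiabatic: W = P₁V₁(1 − (V₁/V₂)^(γ−1))/(γ−1) → W_a/(P₁V₁) = 0.8617.
Path (b) isothermal: W = P₁V₁ ln(V₂/V₁) → W_b/(P₁V₁) = 1.057.
W_a / W_b = 0.8617 / 1.057 = 0.8155.

W_a / W_b ≈ 0.816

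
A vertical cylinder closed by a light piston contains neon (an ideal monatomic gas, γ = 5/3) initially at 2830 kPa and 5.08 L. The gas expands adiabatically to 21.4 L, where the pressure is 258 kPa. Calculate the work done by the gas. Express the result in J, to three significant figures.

W ≈ 13300 J

Adiabatic: W = (P₁V₁ − P₂V₂)/(γ − 1) with γ = 5/3.
P₁V₁ = 14376 J, P₂V₂ = 5521 J.
W = (14376 − 5521) / 0.6667 = 13283 J.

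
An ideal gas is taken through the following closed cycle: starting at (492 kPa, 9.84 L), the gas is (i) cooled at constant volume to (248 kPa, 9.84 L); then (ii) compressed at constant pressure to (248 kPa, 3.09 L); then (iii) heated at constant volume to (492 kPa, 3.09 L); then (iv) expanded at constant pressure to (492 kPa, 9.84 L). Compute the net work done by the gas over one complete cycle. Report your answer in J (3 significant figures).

W_net ≈ 1650 J

Constant-volume legs do no work.
W(ii) = (248)(3.09 − 9.84) = -1674 J; W(iv) = (492)(9.84 − 3.09) = 3321 J.
W_net = -1674 + 3321 = 1647 J (the clockwise enclosed area).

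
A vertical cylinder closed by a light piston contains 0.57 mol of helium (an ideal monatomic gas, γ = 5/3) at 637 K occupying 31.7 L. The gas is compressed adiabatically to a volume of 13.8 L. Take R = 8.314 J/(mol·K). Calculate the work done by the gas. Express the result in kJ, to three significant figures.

Adiabatic: TV^(γ−1) = const with γ = 5/3.
T₂ = T₁ (V₁/V₂)^(γ−1) = 637 × (31.7/13.8)^0.667 = 637 × 1.741 = 1109 K.
W_by = nCᵥ(T₁ − T₂) = (0.57)(12.47)(637 − 1109) = -3355 J.

W ≈ -3.36 kJ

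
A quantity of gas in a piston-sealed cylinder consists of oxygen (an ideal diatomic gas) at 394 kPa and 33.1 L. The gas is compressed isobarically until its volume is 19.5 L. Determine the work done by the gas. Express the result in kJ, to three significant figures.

W ≈ -5.36 kJ

Isobaric: W = P ΔV.
W = (394 kPa)(19.5 − 33.1 L) = (394)(-13.6) = -5358 J.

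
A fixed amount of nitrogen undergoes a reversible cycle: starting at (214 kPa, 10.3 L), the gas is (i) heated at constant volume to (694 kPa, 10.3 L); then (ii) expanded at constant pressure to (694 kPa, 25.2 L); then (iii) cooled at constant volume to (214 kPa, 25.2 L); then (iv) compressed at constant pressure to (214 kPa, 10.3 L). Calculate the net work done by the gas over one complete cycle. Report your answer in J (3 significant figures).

W_net ≈ 7150 J

Constant-volume legs do no work.
W(ii) = (694)(25.2 − 10.3) = 10341 J; W(iv) = (214)(10.3 − 25.2) = -3189 J.
W_net = 10341 − 3189 = 7152 J (the clockwise enclosed area).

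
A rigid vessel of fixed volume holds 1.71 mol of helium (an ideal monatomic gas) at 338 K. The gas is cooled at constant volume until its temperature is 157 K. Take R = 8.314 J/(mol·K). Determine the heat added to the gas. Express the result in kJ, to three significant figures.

Constant volume ⇒ W = 0, so Q = ΔU = nCᵥΔT with Cᵥ = 3R/2 = 12.47 J/(mol·K).
ΔU = (1.71)(12.47)(157 − 338) = -3860 J.

Q ≈ -3.86 kJ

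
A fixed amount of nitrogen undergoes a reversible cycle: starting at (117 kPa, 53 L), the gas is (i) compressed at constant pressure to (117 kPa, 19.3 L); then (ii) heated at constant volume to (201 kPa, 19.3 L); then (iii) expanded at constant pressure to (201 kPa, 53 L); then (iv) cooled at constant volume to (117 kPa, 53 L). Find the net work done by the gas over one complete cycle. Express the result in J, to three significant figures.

Constant-volume legs do no work.
W(i) = (117)(19.3 − 53) = -3943 J; W(iii) = (201)(53 − 19.3) = 6774 J.
W_net = -3943 + 6774 = 2831 J (the clockwise enclosed area).

W_net ≈ 2830 J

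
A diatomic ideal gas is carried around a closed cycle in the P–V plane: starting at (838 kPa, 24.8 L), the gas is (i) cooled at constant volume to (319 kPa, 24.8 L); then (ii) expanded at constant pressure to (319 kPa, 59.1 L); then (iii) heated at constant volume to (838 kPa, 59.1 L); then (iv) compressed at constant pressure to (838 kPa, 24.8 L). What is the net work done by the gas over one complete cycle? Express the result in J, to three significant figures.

W_net ≈ -17800 J

Constant-volume legs do no work.
W(ii) = (319)(59.1 − 24.8) = 10942 J; W(iv) = (838)(24.8 − 59.1) = -28743 J.
W_net = 10942 − 28743 = -17802 J (the counter-clockwise enclosed area).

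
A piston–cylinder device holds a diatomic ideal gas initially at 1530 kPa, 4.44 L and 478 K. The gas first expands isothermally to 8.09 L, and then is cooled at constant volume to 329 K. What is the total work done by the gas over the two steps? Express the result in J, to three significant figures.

Step 1 (isothermal): W = P₁V₁ ln(V₂/V₁) = (6793) ln(8.09/4.44) = 4076 J.
Step 2 (isochoric): W = 0 (constant volume).
W_total = 4076 + 0 = 4076 J.

W_total ≈ 4080 J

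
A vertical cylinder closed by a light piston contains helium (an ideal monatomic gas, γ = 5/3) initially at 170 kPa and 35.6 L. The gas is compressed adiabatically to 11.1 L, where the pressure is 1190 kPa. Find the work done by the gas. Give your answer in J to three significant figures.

W ≈ -10700 J

Adiabatic: W = (P₁V₁ − P₂V₂)/(γ − 1) with γ = 5/3.
P₁V₁ = 6052 J, P₂V₂ = 13209 J.
W = (6052 − 13209) / 0.6667 = -10735 J.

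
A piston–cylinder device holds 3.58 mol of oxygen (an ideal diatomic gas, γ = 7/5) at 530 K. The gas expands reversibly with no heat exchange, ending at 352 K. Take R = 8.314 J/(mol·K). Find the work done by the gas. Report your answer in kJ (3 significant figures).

W ≈ 13.2 kJ

Adiabatic ⇒ Q = 0, so W_by = −ΔU = nCᵥ(T₁ − T₂).
Cᵥ = 5R/2 = 20.79 J/(mol·K).
W = (3.58)(20.79)(530 − 352) = 13245 J.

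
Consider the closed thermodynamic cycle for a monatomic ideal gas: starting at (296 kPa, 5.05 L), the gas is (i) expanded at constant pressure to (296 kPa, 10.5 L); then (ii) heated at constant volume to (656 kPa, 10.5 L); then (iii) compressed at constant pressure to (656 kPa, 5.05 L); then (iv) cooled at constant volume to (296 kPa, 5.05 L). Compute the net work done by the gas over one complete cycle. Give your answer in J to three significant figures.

W_net ≈ -1960 J

Constant-volume legs do no work.
W(i) = (296)(10.5 − 5.05) = 1613 J; W(iii) = (656)(5.05 − 10.5) = -3575 J.
W_net = 1613 − 3575 = -1962 J (the counter-clockwise enclosed area).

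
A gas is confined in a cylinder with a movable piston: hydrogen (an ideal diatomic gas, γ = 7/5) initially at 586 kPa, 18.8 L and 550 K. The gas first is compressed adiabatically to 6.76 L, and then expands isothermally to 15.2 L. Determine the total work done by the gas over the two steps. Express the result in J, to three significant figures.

Step 1 (adiabatic): W = (P₁V₁ − P₂V₂)/(γ−1) = (11017 − 16586)/0.4 = -13923 J.
After step 1: P = 2454 kPa, V = 6.76 L, T = 828 K.
Step 2 (isothermal): W = P₁V₁ ln(V₂/V₁) = (16586) ln(15.2/6.76) = 13439 J.
W_total = -13923 + 13439 = -483.7 J.

W_total ≈ -484 J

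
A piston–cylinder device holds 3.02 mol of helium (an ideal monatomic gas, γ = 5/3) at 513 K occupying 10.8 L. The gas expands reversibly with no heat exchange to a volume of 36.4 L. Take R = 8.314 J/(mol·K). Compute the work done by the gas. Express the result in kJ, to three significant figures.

Adiabatic: TV^(γ−1) = const with γ = 5/3.
T₂ = T₁ (V₁/V₂)^(γ−1) = 513 × (10.8/36.4)^0.667 = 513 × 0.4449 = 228.2 K.
W_by = nCᵥ(T₁ − T₂) = (3.02)(12.47)(513 − 228.2) = 10726 J.

W ≈ 10.7 kJ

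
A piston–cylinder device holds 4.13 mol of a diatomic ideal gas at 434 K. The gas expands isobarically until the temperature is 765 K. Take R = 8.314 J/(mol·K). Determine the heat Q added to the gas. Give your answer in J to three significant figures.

Q ≈ 39800 J

Isobaric: W = nRΔT = (4.13)(8.314)(331) = 11365 J.
ΔU = nCᵥΔT with Cᵥ = 5R/2: ΔU = (4.13)(20.79)(331) = 28414 J.
Q = ΔU + W = 28414 + 11365 = 39779 J.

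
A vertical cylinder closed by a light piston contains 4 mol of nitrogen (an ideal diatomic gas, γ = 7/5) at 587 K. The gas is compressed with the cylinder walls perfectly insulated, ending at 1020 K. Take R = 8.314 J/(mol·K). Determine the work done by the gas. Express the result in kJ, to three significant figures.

Adiabatic ⇒ Q = 0, so W_by = −ΔU = nCᵥ(T₁ − T₂).
Cᵥ = 5R/2 = 20.79 J/(mol·K).
W = (4)(20.79)(587 − 1020) = -36000 J.

W ≈ -36.0 kJ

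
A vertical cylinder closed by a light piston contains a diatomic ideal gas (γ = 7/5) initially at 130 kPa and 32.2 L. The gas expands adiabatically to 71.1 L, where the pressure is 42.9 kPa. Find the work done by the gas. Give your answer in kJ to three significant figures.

W ≈ 2.84 kJ

Adiabatic: W = (P₁V₁ − P₂V₂)/(γ − 1) with γ = 7/5.
P₁V₁ = 4186 J, P₂V₂ = 3050 J.
W = (4186 − 3050) / 0.4 = 2840 J.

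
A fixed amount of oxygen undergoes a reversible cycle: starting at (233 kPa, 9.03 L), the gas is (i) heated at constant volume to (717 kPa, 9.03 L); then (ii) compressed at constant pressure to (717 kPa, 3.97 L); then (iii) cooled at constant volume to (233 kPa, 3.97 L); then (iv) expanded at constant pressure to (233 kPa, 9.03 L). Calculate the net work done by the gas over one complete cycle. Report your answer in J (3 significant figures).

Constant-volume legs do no work.
W(ii) = (717)(3.97 − 9.03) = -3628 J; W(iv) = (233)(9.03 − 3.97) = 1179 J.
W_net = -3628 + 1179 = -2449 J (the counter-clockwise enclosed area).

W_net ≈ -2450 J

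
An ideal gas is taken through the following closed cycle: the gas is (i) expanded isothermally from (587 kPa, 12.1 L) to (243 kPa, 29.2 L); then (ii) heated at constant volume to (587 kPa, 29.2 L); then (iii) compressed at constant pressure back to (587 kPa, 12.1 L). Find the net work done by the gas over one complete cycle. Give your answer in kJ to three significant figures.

W_net ≈ -3.78 kJ

Leg (i): W = PᵢVᵢ ln(V_f/Vᵢ) = (7103) ln(29.2/12.1) = 6257 J.
Leg (ii): W = 0.
Leg (iii): W = PΔV = (587)(12.1 − 29.2) = -10038 J.
W_net = 6257 − 10038 = -3780 J.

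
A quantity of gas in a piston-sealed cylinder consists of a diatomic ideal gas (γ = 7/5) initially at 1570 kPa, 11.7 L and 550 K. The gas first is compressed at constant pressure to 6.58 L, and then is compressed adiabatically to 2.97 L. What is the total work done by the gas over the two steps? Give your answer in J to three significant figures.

Step 1 (isobaric): W = PΔV = (1570 kPa)(6.58 − 11.7 L) = -8038 J.
After step 1: P = 1570 kPa, V = 6.58 L, T = 309.3 K.
Step 2 (adiabatic): W = (P₁V₁ − P₂V₂)/(γ−1) = (10331 − 14201)/0.4 = -9676 J.
W_total = -8038 − 9676 = -17714 J.

W_total ≈ -17700 J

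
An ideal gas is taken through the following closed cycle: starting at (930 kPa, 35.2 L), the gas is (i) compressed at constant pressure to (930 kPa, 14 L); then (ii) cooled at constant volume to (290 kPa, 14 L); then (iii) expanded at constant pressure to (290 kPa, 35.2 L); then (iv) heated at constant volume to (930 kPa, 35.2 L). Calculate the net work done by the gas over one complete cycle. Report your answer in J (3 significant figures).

Constant-volume legs do no work.
W(i) = (930)(14 − 35.2) = -19716 J; W(iii) = (290)(35.2 − 14) = 6148 J.
W_net = -19716 + 6148 = -13568 J (the counter-clockwise enclosed area).

W_net ≈ -13600 J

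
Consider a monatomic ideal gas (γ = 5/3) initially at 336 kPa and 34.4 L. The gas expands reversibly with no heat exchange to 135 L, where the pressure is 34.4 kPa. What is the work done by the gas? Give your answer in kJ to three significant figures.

Adiabatic: W = (P₁V₁ − P₂V₂)/(γ − 1) with γ = 5/3.
P₁V₁ = 11558 J, P₂V₂ = 4644 J.
W = (11558 − 4644) / 0.6667 = 10372 J.

W ≈ 10.4 kJ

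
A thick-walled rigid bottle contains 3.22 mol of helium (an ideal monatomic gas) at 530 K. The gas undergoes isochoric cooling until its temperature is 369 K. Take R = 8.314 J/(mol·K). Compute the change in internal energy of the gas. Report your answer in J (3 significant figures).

ΔU ≈ -6470 J

Constant volume ⇒ W = 0, so Q = ΔU = nCᵥΔT with Cᵥ = 3R/2 = 12.47 J/(mol·K).
ΔU = (3.22)(12.47)(369 − 530) = -6465 J.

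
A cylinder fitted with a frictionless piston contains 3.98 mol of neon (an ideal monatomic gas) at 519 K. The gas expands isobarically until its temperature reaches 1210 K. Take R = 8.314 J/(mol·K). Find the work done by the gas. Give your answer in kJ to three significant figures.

W ≈ 22.9 kJ

Isobaric: W = P ΔV = nR ΔT.
W = (3.98)(8.314)(1210 − 519) = 22865 J.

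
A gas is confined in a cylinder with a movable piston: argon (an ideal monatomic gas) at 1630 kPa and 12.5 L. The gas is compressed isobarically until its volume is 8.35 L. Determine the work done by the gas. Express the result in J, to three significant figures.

Isobaric: W = P ΔV.
W = (1630 kPa)(8.35 − 12.5 L) = (1630)(-4.15) = -6765 J.

W ≈ -6760 J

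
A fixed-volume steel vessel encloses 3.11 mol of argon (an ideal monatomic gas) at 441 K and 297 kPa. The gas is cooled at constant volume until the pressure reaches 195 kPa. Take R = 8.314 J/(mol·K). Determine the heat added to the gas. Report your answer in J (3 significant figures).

Q ≈ -5870 J

Constant volume ⇒ W = 0, so Q = ΔU = nCᵥΔT with Cᵥ = 3R/2 = 12.47 J/(mol·K).
At constant V, T₂/T₁ = P₂/P₁ ⇒ ΔT = T₁(P₂/P₁ − 1) = 441·(195/297 − 1) = -151.5 K.
ΔU = (3.11)(12.47)(-151.5) = -5874 J.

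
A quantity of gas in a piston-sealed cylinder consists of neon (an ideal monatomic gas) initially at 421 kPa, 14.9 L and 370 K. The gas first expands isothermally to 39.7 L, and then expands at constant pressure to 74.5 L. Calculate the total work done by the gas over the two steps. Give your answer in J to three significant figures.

W_total ≈ 11600 J

Step 1 (isothermal): W = P₁V₁ ln(V₂/V₁) = (6273) ln(39.7/14.9) = 6147 J.
After step 1: P = 158 kPa, V = 39.7 L, T = 370 K.
Step 2 (isobaric): W = PΔV = (158 kPa)(74.5 − 39.7 L) = 5499 J.
W_total = 6147 + 5499 = 11646 J.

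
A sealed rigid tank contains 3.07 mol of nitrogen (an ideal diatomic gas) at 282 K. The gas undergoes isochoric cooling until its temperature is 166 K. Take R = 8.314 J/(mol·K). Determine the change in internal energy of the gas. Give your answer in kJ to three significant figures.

Constant volume ⇒ W = 0, so Q = ΔU = nCᵥΔT with Cᵥ = 5R/2 = 20.79 J/(mol·K).
ΔU = (3.07)(20.79)(166 − 282) = -7402 J.

ΔU ≈ -7.40 kJ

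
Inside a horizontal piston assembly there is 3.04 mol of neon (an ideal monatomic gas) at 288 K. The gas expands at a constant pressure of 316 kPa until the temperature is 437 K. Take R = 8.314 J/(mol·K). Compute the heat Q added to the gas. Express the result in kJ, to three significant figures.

Q ≈ 9.41 kJ

Isobaric: W = nRΔT = (3.04)(8.314)(149) = 3766 J.
ΔU = nCᵥΔT with Cᵥ = 3R/2: ΔU = (3.04)(12.47)(149) = 5649 J.
Q = ΔU + W = 5649 + 3766 = 9415 J.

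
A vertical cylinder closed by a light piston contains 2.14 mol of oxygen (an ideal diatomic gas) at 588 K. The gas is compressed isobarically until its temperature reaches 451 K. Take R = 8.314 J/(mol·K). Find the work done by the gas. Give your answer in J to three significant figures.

W ≈ -2440 J

Isobaric: W = P ΔV = nR ΔT.
W = (2.14)(8.314)(451 − 588) = -2437 J.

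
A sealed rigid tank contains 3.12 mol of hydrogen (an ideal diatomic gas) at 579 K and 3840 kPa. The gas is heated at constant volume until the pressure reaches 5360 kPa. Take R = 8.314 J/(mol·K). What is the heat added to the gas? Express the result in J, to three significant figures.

Q ≈ 14900 J

Constant volume ⇒ W = 0, so Q = ΔU = nCᵥΔT with Cᵥ = 5R/2 = 20.79 J/(mol·K).
At constant V, T₂/T₁ = P₂/P₁ ⇒ ΔT = T₁(P₂/P₁ − 1) = 579·(5360/3840 − 1) = 229.2 K.
ΔU = (3.12)(20.79)(229.2) = 14863 J.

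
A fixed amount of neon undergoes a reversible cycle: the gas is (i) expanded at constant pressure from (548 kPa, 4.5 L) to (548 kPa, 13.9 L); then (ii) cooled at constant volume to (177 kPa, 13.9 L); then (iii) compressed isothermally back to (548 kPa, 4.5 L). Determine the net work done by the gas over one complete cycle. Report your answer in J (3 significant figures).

Leg (i): W = PΔV = (548)(13.9 − 4.5) = 5151 J.
Leg (ii): W = 0.
Leg (iii): W = PᵢVᵢ ln(V_f/Vᵢ) = (2460) ln(4.5/13.9) = -2775 J.
W_net = 5151 − 2775 = 2376 J.

W_net ≈ 2380 J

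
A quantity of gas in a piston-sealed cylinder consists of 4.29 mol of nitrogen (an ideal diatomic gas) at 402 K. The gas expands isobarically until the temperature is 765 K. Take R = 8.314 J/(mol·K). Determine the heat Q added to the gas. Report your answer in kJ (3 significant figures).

Isobaric: W = nRΔT = (4.29)(8.314)(363) = 12947 J.
ΔU = nCᵥΔT with Cᵥ = 5R/2: ΔU = (4.29)(20.79)(363) = 32368 J.
Q = ΔU + W = 32368 + 12947 = 45315 J.

Q ≈ 45.3 kJ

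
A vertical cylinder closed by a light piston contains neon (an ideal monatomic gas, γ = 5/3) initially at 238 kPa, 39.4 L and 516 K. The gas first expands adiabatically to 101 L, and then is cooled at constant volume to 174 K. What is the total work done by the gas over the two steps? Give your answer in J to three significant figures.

W_total ≈ 6560 J

Step 1 (adiabatic): W = (P₁V₁ − P₂V₂)/(γ−1) = (9377 − 5006)/0.667 = 6556 J.
Step 2 (isochoric): W = 0 (constant volume).
W_total = 6556 + 0 = 6556 J.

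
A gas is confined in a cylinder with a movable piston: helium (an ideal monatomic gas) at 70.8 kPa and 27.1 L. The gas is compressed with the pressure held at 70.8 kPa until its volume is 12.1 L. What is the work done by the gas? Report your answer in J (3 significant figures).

W ≈ -1060 J

Isobaric: W = P ΔV.
W = (70.8 kPa)(12.1 − 27.1 L) = (70.8)(-15) = -1062 J.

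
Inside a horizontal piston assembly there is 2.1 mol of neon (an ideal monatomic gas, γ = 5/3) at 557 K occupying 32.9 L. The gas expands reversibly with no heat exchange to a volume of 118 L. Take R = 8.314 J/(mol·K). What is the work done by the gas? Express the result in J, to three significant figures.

W ≈ 8360 J

Adiabatic: TV^(γ−1) = const with γ = 5/3.
T₂ = T₁ (V₁/V₂)^(γ−1) = 557 × (32.9/118)^0.667 = 557 × 0.4268 = 237.7 K.
W_by = nCᵥ(T₁ − T₂) = (2.1)(12.47)(557 − 237.7) = 8362 J.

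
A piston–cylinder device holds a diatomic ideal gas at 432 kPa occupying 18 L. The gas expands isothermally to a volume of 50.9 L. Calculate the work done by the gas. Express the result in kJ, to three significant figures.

W ≈ 8.08 kJ

Isothermal: W = nRT ln(V₂/V₁) = P₁V₁ ln(V₂/V₁).
P₁V₁ = (432 kPa)(18 L) = 7776 J.
W = 7776 × ln(50.9/18) = 7776 × 1.039
W_by_gas = 8083 J.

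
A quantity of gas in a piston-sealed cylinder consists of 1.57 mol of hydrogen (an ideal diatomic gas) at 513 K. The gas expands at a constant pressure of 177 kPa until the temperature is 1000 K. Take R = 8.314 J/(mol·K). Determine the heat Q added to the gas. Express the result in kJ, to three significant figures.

Q ≈ 22.2 kJ

Isobaric: W = nRΔT = (1.57)(8.314)(487) = 6357 J.
ΔU = nCᵥΔT with Cᵥ = 5R/2: ΔU = (1.57)(20.79)(487) = 15892 J.
Q = ΔU + W = 15892 + 6357 = 22249 J.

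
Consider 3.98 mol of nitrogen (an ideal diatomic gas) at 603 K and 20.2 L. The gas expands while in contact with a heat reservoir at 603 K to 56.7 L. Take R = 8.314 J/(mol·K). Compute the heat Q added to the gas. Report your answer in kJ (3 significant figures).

Q ≈ 20.6 kJ

Isothermal ⇒ ΔU = 0, so Q = W = nRT ln(V₂/V₁).
Q = (3.98)(8.314)(603) ln(56.7/20.2) = 19953 × 1.032 = 20593 J.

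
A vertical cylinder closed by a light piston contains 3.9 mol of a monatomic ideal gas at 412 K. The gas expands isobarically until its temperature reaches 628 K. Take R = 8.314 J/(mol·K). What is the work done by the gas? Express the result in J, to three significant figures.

W ≈ 7000 J

Isobaric: W = P ΔV = nR ΔT.
W = (3.9)(8.314)(628 − 412) = 7004 J.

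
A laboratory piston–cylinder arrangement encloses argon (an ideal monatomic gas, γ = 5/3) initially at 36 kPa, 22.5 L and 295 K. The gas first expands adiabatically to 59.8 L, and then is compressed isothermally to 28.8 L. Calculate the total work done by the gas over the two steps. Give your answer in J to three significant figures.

Step 1 (adiabatic): W = (P₁V₁ − P₂V₂)/(γ−1) = (810 − 422.2)/0.667 = 581.8 J.
After step 1: P = 7.059 kPa, V = 59.8 L, T = 153.7 K.
Step 2 (isothermal): W = P₁V₁ ln(V₂/V₁) = (422.2) ln(28.8/59.8) = -308.4 J.
W_total = 581.8 − 308.4 = 273.3 J.

W_total ≈ 273 J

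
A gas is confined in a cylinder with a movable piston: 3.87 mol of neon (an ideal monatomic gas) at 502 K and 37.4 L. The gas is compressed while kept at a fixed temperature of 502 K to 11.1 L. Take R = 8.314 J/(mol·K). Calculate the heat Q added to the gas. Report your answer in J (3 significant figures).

Isothermal ⇒ ΔU = 0, so Q = W = nRT ln(V₂/V₁).
Q = (3.87)(8.314)(502) ln(11.1/37.4) = 16152 × -1.215 = -19620 J.

Q ≈ -19600 J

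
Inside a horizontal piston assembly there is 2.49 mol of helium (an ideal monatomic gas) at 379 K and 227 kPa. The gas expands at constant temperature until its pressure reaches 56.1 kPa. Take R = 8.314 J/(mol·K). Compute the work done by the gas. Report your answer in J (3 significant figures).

W ≈ 11000 J

Isothermal process: W = nRT ln(V₂/V₁) = nRT ln(P₁/P₂).
W = (2.49)(8.314)(379) × ln(227/56.1)
  = 7846 × ln(4.046) = 7846 × 1.398
W_by_gas = 10967 J.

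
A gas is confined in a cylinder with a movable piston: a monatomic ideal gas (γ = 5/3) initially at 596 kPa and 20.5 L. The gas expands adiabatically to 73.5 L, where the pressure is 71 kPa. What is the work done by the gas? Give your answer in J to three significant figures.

W ≈ 10500 J

Adiabatic: W = (P₁V₁ − P₂V₂)/(γ − 1) with γ = 5/3.
P₁V₁ = 12218 J, P₂V₂ = 5218 J.
W = (12218 − 5218) / 0.6667 = 10499 J.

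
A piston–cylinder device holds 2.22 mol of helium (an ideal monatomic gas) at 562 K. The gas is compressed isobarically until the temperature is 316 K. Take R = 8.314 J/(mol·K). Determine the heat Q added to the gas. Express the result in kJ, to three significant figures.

Q ≈ -11.4 kJ

Isobaric: W = nRΔT = (2.22)(8.314)(-246) = -4540 J.
ΔU = nCᵥΔT with Cᵥ = 3R/2: ΔU = (2.22)(12.47)(-246) = -6811 J.
Q = ΔU + W = -6811 − 4540 = -11351 J.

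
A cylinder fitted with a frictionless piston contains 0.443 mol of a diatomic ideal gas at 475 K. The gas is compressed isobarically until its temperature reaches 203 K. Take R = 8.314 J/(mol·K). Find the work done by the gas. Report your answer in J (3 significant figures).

Isobaric: W = P ΔV = nR ΔT.
W = (0.443)(8.314)(203 − 475) = -1002 J.

W ≈ -1000 J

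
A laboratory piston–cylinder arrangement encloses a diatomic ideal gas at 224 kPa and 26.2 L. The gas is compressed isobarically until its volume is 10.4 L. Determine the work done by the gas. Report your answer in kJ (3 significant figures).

W ≈ -3.54 kJ

Isobaric: W = P ΔV.
W = (224 kPa)(10.4 − 26.2 L) = (224)(-15.8) = -3539 J.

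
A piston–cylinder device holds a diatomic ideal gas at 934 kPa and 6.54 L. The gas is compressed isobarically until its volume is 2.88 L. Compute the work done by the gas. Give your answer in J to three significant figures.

W ≈ -3420 J

Isobaric: W = P ΔV.
W = (934 kPa)(2.88 − 6.54 L) = (934)(-3.66) = -3418 J.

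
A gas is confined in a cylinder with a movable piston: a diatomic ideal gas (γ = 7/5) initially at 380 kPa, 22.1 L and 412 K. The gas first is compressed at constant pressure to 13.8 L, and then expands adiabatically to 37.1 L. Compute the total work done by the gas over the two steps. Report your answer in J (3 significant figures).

W_total ≈ 1130 J

Step 1 (isobaric): W = PΔV = (380 kPa)(13.8 − 22.1 L) = -3154 J.
After step 1: P = 380 kPa, V = 13.8 L, T = 257.3 K.
Step 2 (adiabatic): W = (P₁V₁ − P₂V₂)/(γ−1) = (5244 − 3531)/0.4 = 4283 J.
W_total = -3154 + 4283 = 1129 J.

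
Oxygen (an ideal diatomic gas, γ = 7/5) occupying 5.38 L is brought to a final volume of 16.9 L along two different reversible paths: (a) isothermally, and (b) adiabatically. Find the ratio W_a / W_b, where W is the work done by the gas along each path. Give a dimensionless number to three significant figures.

W_a / W_b ≈ 1.25

Path (a) isothermal: W = P₁V₁ ln(V₂/V₁) → W_a/(P₁V₁) = 1.145.
Path (b) adiabatic: W = P₁V₁(1 − (V₁/V₂)^(γ−1))/(γ−1) → W_b/(P₁V₁) = 0.9184.
W_a / W_b = 1.145 / 0.9184 = 1.246.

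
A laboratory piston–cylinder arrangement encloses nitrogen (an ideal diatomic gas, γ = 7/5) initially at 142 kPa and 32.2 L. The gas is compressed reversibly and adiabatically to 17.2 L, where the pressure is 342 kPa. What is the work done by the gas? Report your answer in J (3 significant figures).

Adiabatic: W = (P₁V₁ − P₂V₂)/(γ − 1) with γ = 7/5.
P₁V₁ = 4572 J, P₂V₂ = 5882 J.
W = (4572 − 5882) / 0.4 = -3275 J.

W ≈ -3270 J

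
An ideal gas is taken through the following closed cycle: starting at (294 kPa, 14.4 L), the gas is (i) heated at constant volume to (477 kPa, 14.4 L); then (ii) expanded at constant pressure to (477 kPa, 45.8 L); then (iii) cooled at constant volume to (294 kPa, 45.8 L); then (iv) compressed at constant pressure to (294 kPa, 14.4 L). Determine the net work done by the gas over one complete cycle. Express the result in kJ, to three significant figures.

Constant-volume legs do no work.
W(ii) = (477)(45.8 − 14.4) = 14978 J; W(iv) = (294)(14.4 − 45.8) = -9232 J.
W_net = 14978 − 9232 = 5746 J (the clockwise enclosed area).

W_net ≈ 5.75 kJ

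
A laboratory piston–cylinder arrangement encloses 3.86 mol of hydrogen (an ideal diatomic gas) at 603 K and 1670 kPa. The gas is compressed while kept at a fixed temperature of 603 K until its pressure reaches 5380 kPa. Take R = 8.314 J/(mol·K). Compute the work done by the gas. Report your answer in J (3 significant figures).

Isothermal process: W = nRT ln(V₂/V₁) = nRT ln(P₁/P₂).
W = (3.86)(8.314)(603) × ln(1670/5380)
  = 19352 × ln(0.3104) = 19352 × -1.17
W_by_gas = -22639 J.

W ≈ -22600 J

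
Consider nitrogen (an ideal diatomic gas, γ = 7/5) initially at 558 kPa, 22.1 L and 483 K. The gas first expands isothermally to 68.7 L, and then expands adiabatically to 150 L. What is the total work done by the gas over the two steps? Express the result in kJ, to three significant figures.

W_total ≈ 22.3 kJ

Step 1 (isothermal): W = P₁V₁ ln(V₂/V₁) = (12332) ln(68.7/22.1) = 13986 J.
After step 1: P = 179.5 kPa, V = 68.7 L, T = 483 K.
Step 2 (adiabatic): W = (P₁V₁ − P₂V₂)/(γ−1) = (12332 − 9023)/0.4 = 8271 J.
W_total = 13986 + 8271 = 22257 J.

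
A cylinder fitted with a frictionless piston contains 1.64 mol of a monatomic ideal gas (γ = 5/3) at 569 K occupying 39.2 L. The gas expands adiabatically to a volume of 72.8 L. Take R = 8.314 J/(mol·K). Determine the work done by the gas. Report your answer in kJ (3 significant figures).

W ≈ 3.94 kJ

Adiabatic: TV^(γ−1) = const with γ = 5/3.
T₂ = T₁ (V₁/V₂)^(γ−1) = 569 × (39.2/72.8)^0.667 = 569 × 0.6619 = 376.6 K.
W_by = nCᵥ(T₁ − T₂) = (1.64)(12.47)(569 − 376.6) = 3935 J.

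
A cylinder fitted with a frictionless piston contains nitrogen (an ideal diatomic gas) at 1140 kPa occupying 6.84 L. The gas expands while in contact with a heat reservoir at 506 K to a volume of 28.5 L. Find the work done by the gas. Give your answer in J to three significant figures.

Isothermal: W = nRT ln(V₂/V₁) = P₁V₁ ln(V₂/V₁).
P₁V₁ = (1140 kPa)(6.84 L) = 7798 J.
W = 7798 × ln(28.5/6.84) = 7798 × 1.427
W_by_gas = 11128 J.

W ≈ 11100 J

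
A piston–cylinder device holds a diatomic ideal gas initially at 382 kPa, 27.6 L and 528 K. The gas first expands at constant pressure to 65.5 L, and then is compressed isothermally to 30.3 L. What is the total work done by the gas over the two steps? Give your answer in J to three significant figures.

W_total ≈ -4810 J

Step 1 (isobaric): W = PΔV = (382 kPa)(65.5 − 27.6 L) = 14478 J.
After step 1: P = 382 kPa, V = 65.5 L, T = 1253 K.
Step 2 (isothermal): W = P₁V₁ ln(V₂/V₁) = (25021) ln(30.3/65.5) = -19289 J.
W_total = 14478 − 19289 = -4811 J.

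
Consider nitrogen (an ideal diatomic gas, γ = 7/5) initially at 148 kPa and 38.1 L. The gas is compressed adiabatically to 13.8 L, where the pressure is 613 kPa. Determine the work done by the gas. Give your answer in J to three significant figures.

W ≈ -7050 J

Adiabatic: W = (P₁V₁ − P₂V₂)/(γ − 1) with γ = 7/5.
P₁V₁ = 5639 J, P₂V₂ = 8459 J.
W = (5639 − 8459) / 0.4 = -7052 J.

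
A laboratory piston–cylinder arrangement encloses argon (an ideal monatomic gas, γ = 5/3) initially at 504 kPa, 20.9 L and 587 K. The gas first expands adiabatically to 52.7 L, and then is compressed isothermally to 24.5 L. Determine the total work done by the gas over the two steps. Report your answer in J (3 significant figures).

W_total ≈ 2920 J

Step 1 (adiabatic): W = (P₁V₁ − P₂V₂)/(γ−1) = (10534 − 5686)/0.667 = 7272 J.
After step 1: P = 107.9 kPa, V = 52.7 L, T = 316.9 K.
Step 2 (isothermal): W = P₁V₁ ln(V₂/V₁) = (5686) ln(24.5/52.7) = -4355 J.
W_total = 7272 − 4355 = 2916 J.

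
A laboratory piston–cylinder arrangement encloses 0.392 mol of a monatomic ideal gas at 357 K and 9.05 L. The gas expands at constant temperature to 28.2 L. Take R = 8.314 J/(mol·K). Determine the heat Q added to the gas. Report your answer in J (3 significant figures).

Q ≈ 1320 J

Isothermal ⇒ ΔU = 0, so Q = W = nRT ln(V₂/V₁).
Q = (0.392)(8.314)(357) ln(28.2/9.05) = 1163 × 1.137 = 1322 J.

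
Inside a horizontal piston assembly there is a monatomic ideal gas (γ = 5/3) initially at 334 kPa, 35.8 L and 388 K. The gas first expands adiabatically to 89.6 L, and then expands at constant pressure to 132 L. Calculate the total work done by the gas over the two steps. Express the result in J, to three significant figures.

W_total ≈ 11300 J

Step 1 (adiabatic): W = (P₁V₁ − P₂V₂)/(γ−1) = (11957 − 6487)/0.667 = 8206 J.
After step 1: P = 72.39 kPa, V = 89.6 L, T = 210.5 K.
Step 2 (isobaric): W = PΔV = (72.39 kPa)(132 − 89.6 L) = 3070 J.
W_total = 8206 + 3070 = 11276 J.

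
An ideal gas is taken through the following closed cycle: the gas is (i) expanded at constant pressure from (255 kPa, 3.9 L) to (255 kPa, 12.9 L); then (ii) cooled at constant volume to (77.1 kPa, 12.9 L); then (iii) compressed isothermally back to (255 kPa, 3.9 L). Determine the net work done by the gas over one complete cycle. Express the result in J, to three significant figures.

W_net ≈ 1110 J

Leg (i): W = PΔV = (255)(12.9 − 3.9) = 2295 J.
Leg (ii): W = 0.
Leg (iii): W = PᵢVᵢ ln(V_f/Vᵢ) = (994.6) ln(3.9/12.9) = -1190 J.
W_net = 2295 − 1190 = 1105 J.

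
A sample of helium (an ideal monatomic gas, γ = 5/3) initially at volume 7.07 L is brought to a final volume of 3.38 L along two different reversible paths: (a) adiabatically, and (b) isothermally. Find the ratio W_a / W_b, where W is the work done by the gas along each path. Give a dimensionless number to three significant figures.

Path (a) adiabatic: W = P₁V₁(1 − (V₁/V₂)^(γ−1))/(γ−1) → W_a/(P₁V₁) = -0.9534.
Path (b) isothermal: W = P₁V₁ ln(V₂/V₁) → W_b/(P₁V₁) = -0.738.
W_a / W_b = -0.9534 / -0.738 = 1.292.

W_a / W_b ≈ 1.29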